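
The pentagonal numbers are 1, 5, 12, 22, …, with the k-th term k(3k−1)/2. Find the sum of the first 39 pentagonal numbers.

30420

Σ i(3i−1)/2 = (3Σi² − Σi) / 2 over i = 1..39.
Σi = 780 and Σi² = 20540.
(3·20540 − 1·780) / 2 = 60840/2 = 30420.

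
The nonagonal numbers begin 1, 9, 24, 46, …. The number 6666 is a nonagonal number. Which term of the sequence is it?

44

Set n(7n−5)/2 = 6666, giving 7n² − 5n − 13332 = 0.
The discriminant is 25 + 56·6666 = 373321, and √373321 = 611.
So n = (5 + 611) / 14 = 616/14 = 44.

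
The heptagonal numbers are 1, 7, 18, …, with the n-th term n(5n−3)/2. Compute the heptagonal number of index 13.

403

The 13th heptagonal number is n(5n−3)/2 with n = 13.
13·(5·13 − 3)/2 = 13·62/2 = 13·31 = 403.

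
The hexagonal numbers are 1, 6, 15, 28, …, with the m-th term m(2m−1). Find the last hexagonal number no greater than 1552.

1540

Solve n(2n−1) ≤ 1552 for integer n.
n = 28 gives 1540 ≤ 1552, while n = 29 gives 1653 > 1552; so the answer is 1540.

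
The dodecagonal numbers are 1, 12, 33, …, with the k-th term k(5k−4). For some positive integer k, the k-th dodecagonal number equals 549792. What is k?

332

Set n(5n−4) = 549792, giving 5n² − 4n − 549792 = 0.
So n = (4 + 3316) / 10 = 3320/10 = 332.
Check: 332·(5·332 − 4) = 549792. ✓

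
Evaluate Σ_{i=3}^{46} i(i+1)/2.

17292

Σ i(i+1)/2 = (Σi² + Σi) / 2 over i = 3..46.
Σi = 1081 − 3 = 1078 and Σi² = 33511 − 5 = 33506.
(1·33506 + 1·1078) / 2 = 34584/2 = 17292.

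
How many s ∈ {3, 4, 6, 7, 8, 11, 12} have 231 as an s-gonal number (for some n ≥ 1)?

s = 3: P(3, 21) = 231. ✓
s = 4: P(4, 15) = 225 and P(4, 16) = 256; 231 is not s-gonal.
s = 6: P(6, 11) = 231. ✓
s = 7: P(7, 9) = 189 and P(7, 10) = 235; 231 is not s-gonal.
s = 8: P(8, 9) = 225 and P(8, 10) = 280; 231 is not s-gonal.
s = 11: P(11, 7) = 196 and P(11, 8) = 260; 231 is not s-gonal.
s = 12: P(12, 7) = 217 and P(12, 8) = 288; 231 is not s-gonal.
Hits: s ∈ {3, 6} → 2.

2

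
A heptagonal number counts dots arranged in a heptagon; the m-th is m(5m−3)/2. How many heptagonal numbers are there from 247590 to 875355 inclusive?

The n-th heptagonal number is n(5n−3)/2.
Smallest index with value ≥ 247590: n = 315 (giving 247590).
Largest index with value ≤ 875355: n = 592 (giving 875272).
Indices 315 through 592: 278 terms.

278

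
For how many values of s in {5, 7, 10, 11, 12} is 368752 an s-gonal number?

1

s = 5: P(5, 495) = 367290 and P(5, 496) = 368776; 368752 is not s-gonal.
s = 7: P(7, 384) = 368064 and P(7, 385) = 369985; 368752 is not s-gonal.
s = 10: P(10, 304) = 368752. ✓
s = 11: P(11, 286) = 367081 and P(11, 287) = 369656; 368752 is not s-gonal.
s = 12: P(12, 271) = 366121 and P(12, 272) = 368832; 368752 is not s-gonal.
Hits: s ∈ {10} → 1.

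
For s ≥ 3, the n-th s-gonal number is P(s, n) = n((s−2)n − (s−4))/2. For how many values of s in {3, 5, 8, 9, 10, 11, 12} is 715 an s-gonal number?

s = 3: P(3, 37) = 703 and P(3, 38) = 741; 715 is not s-gonal.
s = 5: P(5, 22) = 715. ✓
s = 8: P(8, 15) = 645 and P(8, 16) = 736; 715 is not s-gonal.
s = 9: P(9, 14) = 651 and P(9, 15) = 750; 715 is not s-gonal.
s = 10: P(10, 13) = 637 and P(10, 14) = 742; 715 is not s-gonal.
s = 11: P(11, 13) = 715. ✓
s = 12: P(12, 12) = 672 and P(12, 13) = 793; 715 is not s-gonal.
Hits: s ∈ {5, 11} → 2.

2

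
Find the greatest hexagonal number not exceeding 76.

Solve n(2n−1) ≤ 76 for integer n.
n = 6 gives 66 ≤ 76, while n = 7 gives 91 > 76; so the answer is 66.

66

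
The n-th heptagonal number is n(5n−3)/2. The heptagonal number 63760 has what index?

160

Set n(5n−3)/2 = 63760, giving 5n² − 3n − 127520 = 0.
So n = (3 + 1597) / 10 = 1600/10 = 160.
Check: 160·(5·160 − 3)/2 = 63760. ✓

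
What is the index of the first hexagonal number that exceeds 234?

Solve n(2n−1) > 234 for integer n.
The largest n with value ≤ 234 is 11 (since 231 ≤ 234 < 276), so the first above is n = 12, value 276.

12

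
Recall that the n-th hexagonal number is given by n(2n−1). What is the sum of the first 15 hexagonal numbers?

2360

Σ i(2i−1) = 2Σi² − Σi over i = 1..15.
Σi = 120 and Σi² = 1240.
2·1240 − 1·120 = 2360.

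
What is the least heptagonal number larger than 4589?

4774

Solve n(5n−3)/2 > 4589 for integer n.
The largest n with value ≤ 4589 is 43 (since 4558 ≤ 4589 < 4774), so the first above is n = 44, value 4774.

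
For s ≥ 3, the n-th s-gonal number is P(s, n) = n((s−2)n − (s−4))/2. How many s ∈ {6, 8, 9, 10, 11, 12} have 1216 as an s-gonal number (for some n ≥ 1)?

2

s = 6: P(6, 24) = 1128 and P(6, 25) = 1225; 1216 is not s-gonal.
s = 8: P(8, 20) = 1160 and P(8, 21) = 1281; 1216 is not s-gonal.
s = 9: P(9, 19) = 1216. ✓
s = 10: P(10, 17) = 1105 and P(10, 18) = 1242; 1216 is not s-gonal.
s = 11: P(11, 16) = 1096 and P(11, 17) = 1241; 1216 is not s-gonal.
s = 12: P(12, 16) = 1216. ✓
Hits: s ∈ {9, 12} → 2.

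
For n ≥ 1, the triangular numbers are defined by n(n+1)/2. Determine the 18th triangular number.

171

The 18th triangular number is n(n+1)/2 with n = 18.
18·19/2 = 342/2 = 171.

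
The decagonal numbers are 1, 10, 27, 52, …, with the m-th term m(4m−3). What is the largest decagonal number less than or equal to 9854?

Solve n(4n−3) ≤ 9854 for integer n.
n = 50 gives 9850 ≤ 9854, while n = 51 gives 10251 > 9854; so the answer is 9850.

9850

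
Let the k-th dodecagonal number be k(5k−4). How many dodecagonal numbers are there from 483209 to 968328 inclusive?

The n-th dodecagonal number is n(5n−4).
Smallest index with value ≥ 483209: n = 312 (giving 485472).
Largest index with value ≤ 968328: n = 440 (giving 966240).
Indices 312 through 440: 129 terms.

129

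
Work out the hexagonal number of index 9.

153

The 9th hexagonal number is n(2n−1) with n = 9.
9·(2·9 − 1) = 9·17 = 153.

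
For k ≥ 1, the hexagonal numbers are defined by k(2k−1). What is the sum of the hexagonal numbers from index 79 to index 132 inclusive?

Σ i(2i−1) = 2Σi² − Σi over i = 79..132.
Σi = 8778 − 3081 = 5697 and Σi² = 775390 − 161239 = 614151.
2·614151 − 1·5697 = 1222605.

1222605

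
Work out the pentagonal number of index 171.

43776

The 171st pentagonal number is n(3n−1)/2 with n = 171.
171·(3·171 − 1)/2 = 171·512/2 = 171·256 = 43776.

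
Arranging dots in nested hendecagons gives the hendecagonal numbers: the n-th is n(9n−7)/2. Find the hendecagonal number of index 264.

312708

264·(9·264 − 7)/2 = 264·2369/2 = 312708.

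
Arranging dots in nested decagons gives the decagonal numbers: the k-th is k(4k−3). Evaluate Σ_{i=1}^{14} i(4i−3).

3745

Σ i(4i−3) = 4Σi² − 3Σi over i = 1..14.
Σi = 105 and Σi² = 1015.
4·1015 − 3·105 = 3745.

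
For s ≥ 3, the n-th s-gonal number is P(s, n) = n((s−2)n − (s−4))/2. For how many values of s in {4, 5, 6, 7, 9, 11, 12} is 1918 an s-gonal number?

s = 4: P(4, 43) = 1849 and P(4, 44) = 1936; 1918 is not s-gonal.
s = 5: P(5, 35) = 1820 and P(5, 36) = 1926; 1918 is not s-gonal.
s = 6: P(6, 31) = 1891 and P(6, 32) = 2016; 1918 is not s-gonal.
s = 7: P(7, 28) = 1918. ✓
s = 9: P(9, 23) = 1794 and P(9, 24) = 1956; 1918 is not s-gonal.
s = 11: P(11, 21) = 1911 and P(11, 22) = 2101; 1918 is not s-gonal.
s = 12: P(12, 19) = 1729 and P(12, 20) = 1920; 1918 is not s-gonal.
Hits: s ∈ {7} → 1.

1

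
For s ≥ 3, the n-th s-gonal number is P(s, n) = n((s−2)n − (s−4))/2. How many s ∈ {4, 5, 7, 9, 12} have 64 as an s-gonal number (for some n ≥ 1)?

s = 4: P(4, 8) = 64. ✓
s = 5: P(5, 6) = 51 and P(5, 7) = 70; 64 is not s-gonal.
s = 7: P(7, 5) = 55 and P(7, 6) = 81; 64 is not s-gonal.
s = 9: P(9, 4) = 46 and P(9, 5) = 75; 64 is not s-gonal.
s = 12: P(12, 4) = 64. ✓
Hits: s ∈ {4, 12} → 2.

2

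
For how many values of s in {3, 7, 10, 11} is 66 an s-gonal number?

s = 3: P(3, 11) = 66. ✓
s = 7: P(7, 5) = 55 and P(7, 6) = 81; 66 is not s-gonal.
s = 10: P(10, 4) = 52 and P(10, 5) = 85; 66 is not s-gonal.
s = 11: P(11, 4) = 58 and P(11, 5) = 95; 66 is not s-gonal.
Hits: s ∈ {3} → 1.

1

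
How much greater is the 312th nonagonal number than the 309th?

6513

312·(7·312 − 5)/2 = 339924 and 309·(7·309 − 5)/2 = 333411.
Difference: 339924 − 333411 = 6513.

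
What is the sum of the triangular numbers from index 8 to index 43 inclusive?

14106

Σ i(i+1)/2 = (Σi² + Σi) / 2 over i = 8..43.
Σi = 946 − 28 = 918 and Σi² = 27434 − 140 = 27294.
(1·27294 + 1·918) / 2 = 28212/2 = 14106.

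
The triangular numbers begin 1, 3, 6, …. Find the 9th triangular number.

45

The 9th triangular number is n(n+1)/2 with n = 9.
9·10/2 = 90/2 = 45.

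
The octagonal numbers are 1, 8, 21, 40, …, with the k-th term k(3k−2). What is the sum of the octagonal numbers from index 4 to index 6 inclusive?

201

Σ i(3i−2) = 3Σi² − 2Σi over i = 4..6.
Σi = 21 − 6 = 15 and Σi² = 91 − 14 = 77.
3·77 − 2·15 = 201.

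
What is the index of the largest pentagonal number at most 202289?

Solve n(3n−1)/2 ≤ 202289 for integer n.
n = 367 gives 201850 ≤ 202289, while n = 368 gives 202952 > 202289; so the answer is index 367.

367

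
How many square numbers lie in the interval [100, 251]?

The n-th square number is n².
Smallest index with value ≥ 100: n = 10 (giving 100).
Largest index with value ≤ 251: n = 15 (giving 225).
Indices 10 through 15: 6 terms.

6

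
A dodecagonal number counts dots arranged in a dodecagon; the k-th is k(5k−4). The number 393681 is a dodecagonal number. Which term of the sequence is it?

Set n(5n−4) = 393681, giving 5n² − 4n − 393681 = 0.
So n = (4 + 2806) / 10 = 2810/10 = 281.

281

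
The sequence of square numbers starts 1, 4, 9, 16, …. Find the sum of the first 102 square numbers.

358955

Σ_{i=1}^{102} i² = 102·103·205/6 = 358955.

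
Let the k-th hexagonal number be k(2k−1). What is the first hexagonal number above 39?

Solve n(2n−1) > 39 for integer n.
The largest n with value ≤ 39 is 4 (since 28 ≤ 39 < 45), so the first above is n = 5, value 45.

45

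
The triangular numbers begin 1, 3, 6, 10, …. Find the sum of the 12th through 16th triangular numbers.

530

Σ i(i+1)/2 = (Σi² + Σi) / 2 over i = 12..16.
Σi = 136 − 66 = 70 and Σi² = 1496 − 506 = 990.
(1·990 + 1·70) / 2 = 1060/2 = 530.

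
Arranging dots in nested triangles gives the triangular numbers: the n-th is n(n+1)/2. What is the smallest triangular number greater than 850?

861

Solve n(n+1)/2 > 850 for integer n.
The largest n with value ≤ 850 is 40 (since 820 ≤ 850 < 861), so the first above is n = 41, value 861.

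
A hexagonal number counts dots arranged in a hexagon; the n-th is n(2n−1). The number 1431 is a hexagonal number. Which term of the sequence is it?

Set n(2n−1) = 1431, giving 2n² − n − 1431 = 0.
So n = (1 + 107) / 4 = 108/4 = 27.

27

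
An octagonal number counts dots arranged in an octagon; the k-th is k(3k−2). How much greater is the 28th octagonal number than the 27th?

Consecutive octagonal numbers differ by 6n − 5: here 6·28 − 5 = 163.

163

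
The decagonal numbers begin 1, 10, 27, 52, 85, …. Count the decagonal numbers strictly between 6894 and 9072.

The n-th decagonal number is n(4n−3).
Smallest index with value > 6894: n = 42 (giving 6930).
Largest index with value < 9072: n = 47 (giving 8695).
Indices 42 through 47: 6 terms.

6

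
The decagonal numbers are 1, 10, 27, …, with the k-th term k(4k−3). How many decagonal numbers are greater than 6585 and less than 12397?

The n-th decagonal number is n(4n−3).
Smallest index with value > 6585: n = 41 (giving 6601).
Largest index with value < 12397: n = 56 (giving 12376).
Indices 41 through 56: 16 terms.

16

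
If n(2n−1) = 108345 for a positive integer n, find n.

233

Set n(2n−1) = 108345, giving 2n² − n − 108345 = 0.
The discriminant is 1 + 8·108345 = 866761, and √866761 = 931.
So n = (1 + 931) / 4 = 932/4 = 233.
Check: 233·(2·233 − 1) = 108345. ✓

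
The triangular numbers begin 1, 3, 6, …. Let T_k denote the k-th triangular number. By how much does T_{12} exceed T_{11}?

12

Consecutive triangular numbers differ by n: T_{12} − T_{11} = 12.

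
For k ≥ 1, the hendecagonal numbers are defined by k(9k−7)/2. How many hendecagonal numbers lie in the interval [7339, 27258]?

38

The n-th hendecagonal number is n(9n−7)/2.
Smallest index with value ≥ 7339: n = 41 (giving 7421).
Largest index with value ≤ 27258: n = 78 (giving 27105).
Indices 41 through 78: 38 terms.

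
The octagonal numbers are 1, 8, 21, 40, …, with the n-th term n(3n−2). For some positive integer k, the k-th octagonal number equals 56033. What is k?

Set n(3n−2) = 56033, giving 3n² − 2n − 56033 = 0.
The discriminant is 4 + 12·56033 = 672400, and √672400 = 820.
So n = (2 + 820) / 6 = 822/6 = 137.
Check: 137·(3·137 − 2) = 56033. ✓

137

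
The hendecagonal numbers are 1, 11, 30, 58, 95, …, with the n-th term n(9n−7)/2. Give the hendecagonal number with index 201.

The 201st hendecagonal number is n(9n−7)/2 with n = 201.
201·(9·201 − 7)/2 = 201·1802/2 = 201·901 = 181101.

181101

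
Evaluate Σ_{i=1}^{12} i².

Σ_{i=1}^{12} i² = 12·13·25/6 = 650.

650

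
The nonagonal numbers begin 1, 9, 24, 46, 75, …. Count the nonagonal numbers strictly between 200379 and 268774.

38

The n-th nonagonal number is n(7n−5)/2.
Smallest index with value > 200379: n = 240 (giving 201000).
Largest index with value < 268774: n = 277 (giving 267859).
Indices 240 through 277: 38 terms.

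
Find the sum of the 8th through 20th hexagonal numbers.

Σ i(2i−1) = 2Σi² − Σi over i = 8..20.
Σi = 210 − 28 = 182 and Σi² = 2870 − 140 = 2730.
2·2730 − 1·182 = 5278.

5278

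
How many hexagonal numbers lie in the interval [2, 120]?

7

The n-th hexagonal number is n(2n−1).
Smallest index with value ≥ 2: n = 2 (giving 6).
Largest index with value ≤ 120: n = 8 (giving 120).
Indices 2 through 8: 7 terms.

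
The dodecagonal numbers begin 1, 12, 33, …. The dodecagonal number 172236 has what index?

186

Set n(5n−4) = 172236, giving 5n² − 4n − 172236 = 0.
The discriminant is 16 + 20·172236 = 3444736, and √3444736 = 1856.
So n = (4 + 1856) / 10 = 1860/10 = 186.
Check: 186·(5·186 − 4) = 172236. ✓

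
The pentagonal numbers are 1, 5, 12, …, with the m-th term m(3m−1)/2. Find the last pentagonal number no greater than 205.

Solve n(3n−1)/2 ≤ 205 for integer n.
n = 11 gives 176 ≤ 205, while n = 12 gives 210 > 205; so the answer is 176.

176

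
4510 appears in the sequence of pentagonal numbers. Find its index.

55

Set n(3n−1)/2 = 4510, giving 3n² − n − 9020 = 0.
The discriminant is 1 + 24·4510 = 108241, and √108241 = 329.
So n = (1 + 329) / 6 = 330/6 = 55.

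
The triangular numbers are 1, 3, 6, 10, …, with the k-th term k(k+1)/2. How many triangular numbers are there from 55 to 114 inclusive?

The n-th triangular number is n(n+1)/2.
Smallest index with value ≥ 55: n = 10 (giving 55).
Largest index with value ≤ 114: n = 14 (giving 105).
Indices 10 through 14: 5 terms.

5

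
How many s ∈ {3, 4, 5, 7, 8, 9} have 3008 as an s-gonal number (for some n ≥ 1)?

1

s = 3: P(3, 77) = 3003 and P(3, 78) = 3081; 3008 is not s-gonal.
s = 4: P(4, 54) = 2916 and P(4, 55) = 3025; 3008 is not s-gonal.
s = 5: P(5, 44) = 2882 and P(5, 45) = 3015; 3008 is not s-gonal.
s = 7: P(7, 34) = 2839 and P(7, 35) = 3010; 3008 is not s-gonal.
s = 8: P(8, 32) = 3008. ✓
s = 9: P(9, 29) = 2871 and P(9, 30) = 3075; 3008 is not s-gonal.
Hits: s ∈ {8} → 1.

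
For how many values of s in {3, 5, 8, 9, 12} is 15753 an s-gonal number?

1

s = 3: P(3, 177) = 15753. ✓
s = 5: P(5, 102) = 15555 and P(5, 103) = 15862; 15753 is not s-gonal.
s = 8: P(8, 72) = 15408 and P(8, 73) = 15841; 15753 is not s-gonal.
s = 9: P(9, 67) = 15544 and P(9, 68) = 16014; 15753 is not s-gonal.
s = 12: P(12, 56) = 15456 and P(12, 57) = 16017; 15753 is not s-gonal.
Hits: s ∈ {3} → 1.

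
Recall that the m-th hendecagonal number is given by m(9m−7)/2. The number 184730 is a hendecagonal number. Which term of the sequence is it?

Set n(9n−7)/2 = 184730, giving 9n² − 7n − 369460 = 0.
The discriminant is 49 + 72·184730 = 13300609, and √13300609 = 3647.
So n = (7 + 3647) / 18 = 3654/18 = 203.

203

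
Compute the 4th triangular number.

10

The 4th triangular number is n(n+1)/2 with n = 4.
4·5/2 = 20/2 = 10.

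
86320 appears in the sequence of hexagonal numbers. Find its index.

Set n(2n−1) = 86320, giving 2n² − n − 86320 = 0.
So n = (1 + 831) / 4 = 832/4 = 208.

208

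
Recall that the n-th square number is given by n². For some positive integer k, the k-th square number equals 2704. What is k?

52

We need n² = 2704, so n = √2704 = 52.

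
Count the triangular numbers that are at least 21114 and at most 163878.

The n-th triangular number is n(n+1)/2.
Smallest index with value ≥ 21114: n = 205 (giving 21115).
Largest index with value ≤ 163878: n = 572 (giving 163878).
Indices 205 through 572: 368 terms.

368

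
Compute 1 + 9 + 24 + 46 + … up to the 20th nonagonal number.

Σ i(7i−5)/2 = (7Σi² − 5Σi) / 2 over i = 1..20.
Σi = 210 and Σi² = 2870.
(7·2870 − 5·210) / 2 = 19040/2 = 9520.

9520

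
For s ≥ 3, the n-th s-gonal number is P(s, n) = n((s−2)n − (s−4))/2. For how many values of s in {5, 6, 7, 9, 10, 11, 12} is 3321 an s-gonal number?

1

s = 5: P(5, 47) = 3290 and P(5, 48) = 3432; 3321 is not s-gonal.
s = 6: P(6, 41) = 3321. ✓
s = 7: P(7, 36) = 3186 and P(7, 37) = 3367; 3321 is not s-gonal.
s = 9: P(9, 31) = 3286 and P(9, 32) = 3504; 3321 is not s-gonal.
s = 10: P(10, 29) = 3277 and P(10, 30) = 3510; 3321 is not s-gonal.
s = 11: P(11, 27) = 3186 and P(11, 28) = 3430; 3321 is not s-gonal.
s = 12: P(12, 26) = 3276 and P(12, 27) = 3537; 3321 is not s-gonal.
Hits: s ∈ {6} → 1.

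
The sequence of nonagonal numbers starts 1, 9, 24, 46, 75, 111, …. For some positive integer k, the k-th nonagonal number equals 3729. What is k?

33

Set n(7n−5)/2 = 3729, giving 7n² − 5n − 7458 = 0.
So n = (5 + 457) / 14 = 462/14 = 33.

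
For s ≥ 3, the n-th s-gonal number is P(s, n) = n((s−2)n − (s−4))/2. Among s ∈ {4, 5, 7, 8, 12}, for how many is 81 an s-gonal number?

s = 4: P(4, 9) = 81. ✓
s = 5: P(5, 7) = 70 and P(5, 8) = 92; 81 is not s-gonal.
s = 7: P(7, 6) = 81. ✓
s = 8: P(8, 5) = 65 and P(8, 6) = 96; 81 is not s-gonal.
s = 12: P(12, 4) = 64 and P(12, 5) = 105; 81 is not s-gonal.
Hits: s ∈ {4, 7} → 2.

2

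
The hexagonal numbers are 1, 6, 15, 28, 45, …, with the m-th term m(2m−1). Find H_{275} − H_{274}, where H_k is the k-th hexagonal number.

1097

Consecutive hexagonal numbers differ by 4n − 3: here 4·275 − 3 = 1097.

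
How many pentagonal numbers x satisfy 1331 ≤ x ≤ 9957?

52

The n-th pentagonal number is n(3n−1)/2.
Smallest index with value ≥ 1331: n = 30 (giving 1335).
Largest index with value ≤ 9957: n = 81 (giving 9801).
Indices 30 through 81: 52 terms.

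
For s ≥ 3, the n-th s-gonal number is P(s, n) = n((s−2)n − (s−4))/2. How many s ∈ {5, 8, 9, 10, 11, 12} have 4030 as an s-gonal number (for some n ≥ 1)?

s = 5: P(5, 52) = 4030. ✓
s = 8: P(8, 36) = 3816 and P(8, 37) = 4033; 4030 is not s-gonal.
s = 9: P(9, 34) = 3961 and P(9, 35) = 4200; 4030 is not s-gonal.
s = 10: P(10, 32) = 4000 and P(10, 33) = 4257; 4030 is not s-gonal.
s = 11: P(11, 30) = 3945 and P(11, 31) = 4216; 4030 is not s-gonal.
s = 12: P(12, 28) = 3808 and P(12, 29) = 4089; 4030 is not s-gonal.
Hits: s ∈ {5} → 1.

1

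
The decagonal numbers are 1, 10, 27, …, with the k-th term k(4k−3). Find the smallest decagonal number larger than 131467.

131950

Solve n(4n−3) > 131467 for integer n.
The largest n with value ≤ 131467 is 181 (since 130501 ≤ 131467 < 131950), so the first above is n = 182, value 131950.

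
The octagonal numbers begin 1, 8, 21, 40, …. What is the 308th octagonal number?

283976

The 308th octagonal number is n(3n−2) with n = 308.
308·(3·308 − 2) = 308·922 = 283976.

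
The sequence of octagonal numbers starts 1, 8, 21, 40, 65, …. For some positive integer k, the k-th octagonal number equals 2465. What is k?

Set n(3n−2) = 2465, giving 3n² − 2n − 2465 = 0.
The discriminant is 4 + 12·2465 = 29584, and √29584 = 172.
So n = (2 + 172) / 6 = 174/6 = 29.
Check: 29·(3·29 − 2) = 2465. ✓

29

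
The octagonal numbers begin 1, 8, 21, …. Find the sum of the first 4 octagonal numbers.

70

Σ i(3i−2) = 3Σi² − 2Σi over i = 1..4.
Σi = 10 and Σi² = 30.
3·30 − 2·10 = 70.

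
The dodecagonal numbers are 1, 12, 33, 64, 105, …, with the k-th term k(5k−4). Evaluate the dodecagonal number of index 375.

701625

The 375th dodecagonal number is n(5n−4) with n = 375.
375·(5·375 − 4) = 375·1871 = 701625.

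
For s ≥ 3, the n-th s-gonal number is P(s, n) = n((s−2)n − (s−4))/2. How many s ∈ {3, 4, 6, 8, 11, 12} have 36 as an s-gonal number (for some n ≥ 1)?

2

s = 3: P(3, 8) = 36. ✓
s = 4: P(4, 6) = 36. ✓
s = 6: P(6, 4) = 28 and P(6, 5) = 45; 36 is not s-gonal.
s = 8: P(8, 3) = 21 and P(8, 4) = 40; 36 is not s-gonal.
s = 11: P(11, 3) = 30 and P(11, 4) = 58; 36 is not s-gonal.
s = 12: P(12, 3) = 33 and P(12, 4) = 64; 36 is not s-gonal.
Hits: s ∈ {3, 4} → 2.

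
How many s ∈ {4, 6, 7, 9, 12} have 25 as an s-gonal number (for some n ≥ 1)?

1

s = 4: P(4, 5) = 25. ✓
s = 6: P(6, 3) = 15 and P(6, 4) = 28; 25 is not s-gonal.
s = 7: P(7, 3) = 18 and P(7, 4) = 34; 25 is not s-gonal.
s = 9: P(9, 3) = 24 and P(9, 4) = 46; 25 is not s-gonal.
s = 12: P(12, 2) = 12 and P(12, 3) = 33; 25 is not s-gonal.
Hits: s ∈ {4} → 1.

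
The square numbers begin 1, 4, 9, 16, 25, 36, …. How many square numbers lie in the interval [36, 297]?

12

The n-th square number is n².
Smallest index with value ≥ 36: n = 6 (giving 36).
Largest index with value ≤ 297: n = 17 (giving 289).
Indices 6 through 17: 12 terms.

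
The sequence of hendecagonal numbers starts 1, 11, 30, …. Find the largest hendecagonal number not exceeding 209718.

Solve n(9n−7)/2 ≤ 209718 for integer n.
n = 216 gives 209196 ≤ 209718, while n = 217 gives 211141 > 209718; so the answer is 209196.

209196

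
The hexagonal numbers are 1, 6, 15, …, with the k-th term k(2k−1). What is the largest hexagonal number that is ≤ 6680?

Solve n(2n−1) ≤ 6680 for integer n.
n = 58 gives 6670 ≤ 6680, while n = 59 gives 6903 > 6680; so the answer is 6670.

6670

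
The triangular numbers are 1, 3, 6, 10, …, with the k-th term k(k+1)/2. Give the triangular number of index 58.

1711

The 58th triangular number is n(n+1)/2 with n = 58.
58·59/2 = 3422/2 = 1711.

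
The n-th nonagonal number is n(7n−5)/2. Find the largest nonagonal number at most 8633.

8625

Solve n(7n−5)/2 ≤ 8633 for integer n.
n = 50 gives 8625 ≤ 8633, while n = 51 gives 8976 > 8633; so the answer is 8625.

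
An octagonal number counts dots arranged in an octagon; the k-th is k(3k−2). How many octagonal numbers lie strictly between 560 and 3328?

19

The n-th octagonal number is n(3n−2).
Smallest index with value > 560: n = 15 (giving 645).
Largest index with value < 3328: n = 33 (giving 3201).
Indices 15 through 33: 19 terms.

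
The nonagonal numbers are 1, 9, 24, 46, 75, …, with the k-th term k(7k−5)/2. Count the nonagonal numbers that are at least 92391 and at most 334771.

147

The n-th nonagonal number is n(7n−5)/2.
Smallest index with value ≥ 92391: n = 163 (giving 92584).
Largest index with value ≤ 334771: n = 309 (giving 333411).
Indices 163 through 309: 147 terms.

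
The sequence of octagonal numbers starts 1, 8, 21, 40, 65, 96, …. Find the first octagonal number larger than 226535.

227976

Solve n(3n−2) > 226535 for integer n.
The largest n with value ≤ 226535 is 275 (since 226325 ≤ 226535 < 227976), so the first above is n = 276, value 227976.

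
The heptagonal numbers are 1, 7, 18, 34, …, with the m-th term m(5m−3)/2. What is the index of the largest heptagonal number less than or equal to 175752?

Solve n(5n−3)/2 ≤ 175752 for integer n.
n = 265 gives 175165 ≤ 175752, while n = 266 gives 176491 > 175752; so the answer is index 265.

265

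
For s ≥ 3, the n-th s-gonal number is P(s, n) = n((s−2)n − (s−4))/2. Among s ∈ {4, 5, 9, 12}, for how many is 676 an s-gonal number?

1

s = 4: P(4, 26) = 676. ✓
s = 5: P(5, 21) = 651 and P(5, 22) = 715; 676 is not s-gonal.
s = 9: P(9, 14) = 651 and P(9, 15) = 750; 676 is not s-gonal.
s = 12: P(12, 12) = 672 and P(12, 13) = 793; 676 is not s-gonal.
Hits: s ∈ {4} → 1.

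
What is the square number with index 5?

25

The 5th square number is n² with n = 5.
5² = 25.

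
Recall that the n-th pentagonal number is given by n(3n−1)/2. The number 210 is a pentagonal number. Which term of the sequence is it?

Set n(3n−1)/2 = 210, giving 3n² − n − 420 = 0.
The discriminant is 1 + 24·210 = 5041, and √5041 = 71.
So n = (1 + 71) / 6 = 72/6 = 12.

12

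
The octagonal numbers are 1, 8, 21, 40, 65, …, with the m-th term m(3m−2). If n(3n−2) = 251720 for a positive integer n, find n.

Set n(3n−2) = 251720, giving 3n² − 2n − 251720 = 0.
The discriminant is 4 + 12·251720 = 3020644, and √3020644 = 1738.
So n = (2 + 1738) / 6 = 1740/6 = 290.
Check: 290·(3·290 − 2) = 251720. ✓

290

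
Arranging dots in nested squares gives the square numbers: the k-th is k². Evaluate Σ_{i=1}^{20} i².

Σ_{i=1}^{20} i² = 20·21·41/6 = 2870.

2870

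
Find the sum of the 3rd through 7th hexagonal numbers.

245

Σ i(2i−1) = 2Σi² − Σi over i = 3..7.
Σi = 28 − 3 = 25 and Σi² = 140 − 5 = 135.
2·135 − 1·25 = 245.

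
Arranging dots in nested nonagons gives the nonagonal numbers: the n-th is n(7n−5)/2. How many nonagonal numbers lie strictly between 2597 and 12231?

32

The n-th nonagonal number is n(7n−5)/2.
Smallest index with value > 2597: n = 28 (giving 2674).
Largest index with value < 12231: n = 59 (giving 12036).
Indices 28 through 59: 32 terms.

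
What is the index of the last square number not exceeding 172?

13

Solve n² ≤ 172 for integer n.
n = 13 gives 169 ≤ 172, while n = 14 gives 196 > 172; so the answer is index 13.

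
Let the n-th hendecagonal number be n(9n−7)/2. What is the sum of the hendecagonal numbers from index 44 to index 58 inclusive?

Σ i(9i−7)/2 = (9Σi² − 7Σi) / 2 over i = 44..58.
Σi = 1711 − 946 = 765 and Σi² = 66729 − 27434 = 39295.
(9·39295 − 7·765) / 2 = 348300/2 = 174150.

174150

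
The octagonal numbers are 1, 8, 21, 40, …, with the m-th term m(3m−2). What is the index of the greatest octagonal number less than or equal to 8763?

54

Solve n(3n−2) ≤ 8763 for integer n.
n = 54 gives 8640 ≤ 8763, while n = 55 gives 8965 > 8763; so the answer is index 54.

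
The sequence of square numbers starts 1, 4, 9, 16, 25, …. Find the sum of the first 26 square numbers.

Σ_{i=1}^{26} i² = 26·27·53/6 = 6201.

6201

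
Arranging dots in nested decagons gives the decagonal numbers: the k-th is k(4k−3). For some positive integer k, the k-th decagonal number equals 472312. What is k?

Set n(4n−3) = 472312, giving 4n² − 3n − 472312 = 0.
The discriminant is 9 + 16·472312 = 7557001, and √7557001 = 2749.
So n = (3 + 2749) / 8 = 2752/8 = 344.

344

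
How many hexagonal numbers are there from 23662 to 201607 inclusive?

The n-th hexagonal number is n(2n−1).
Smallest index with value ≥ 23662: n = 110 (giving 24090).
Largest index with value ≤ 201607: n = 317 (giving 200661).
Indices 110 through 317: 208 terms.

208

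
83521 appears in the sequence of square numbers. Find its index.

We need n² = 83521, so n = √83521 = 289.

289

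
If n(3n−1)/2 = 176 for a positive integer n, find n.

Set n(3n−1)/2 = 176, giving 3n² − n − 352 = 0.
So n = (1 + 65) / 6 = 66/6 = 11.

11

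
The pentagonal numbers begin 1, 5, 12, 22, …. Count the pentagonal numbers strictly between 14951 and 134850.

199

The n-th pentagonal number is n(3n−1)/2.
Smallest index with value > 14951: n = 101 (giving 15251).
Largest index with value < 134850: n = 299 (giving 133952).
Indices 101 through 299: 199 terms.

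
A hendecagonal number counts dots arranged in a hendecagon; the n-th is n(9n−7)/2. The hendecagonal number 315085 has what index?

265

Set n(9n−7)/2 = 315085, giving 9n² − 7n − 630170 = 0.
The discriminant is 49 + 72·315085 = 22686169, and √22686169 = 4763.
So n = (7 + 4763) / 18 = 4770/18 = 265.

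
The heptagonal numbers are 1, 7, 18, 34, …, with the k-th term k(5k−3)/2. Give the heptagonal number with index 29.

29·(5·29 − 3)/2 = 29·142/2 = 29·71 = 2059.

2059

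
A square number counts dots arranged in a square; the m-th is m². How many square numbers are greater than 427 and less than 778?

The n-th square number is n².
Smallest index with value > 427: n = 21 (giving 441).
Largest index with value < 778: n = 27 (giving 729).
Indices 21 through 27: 7 terms.

7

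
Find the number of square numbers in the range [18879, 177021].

283

The n-th square number is n².
Smallest index with value ≥ 18879: n = 138 (giving 19044).
Largest index with value ≤ 177021: n = 420 (giving 176400).
Indices 138 through 420: 283 terms.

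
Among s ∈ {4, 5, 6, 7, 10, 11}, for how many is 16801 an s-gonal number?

1

s = 4: P(4, 129) = 16641 and P(4, 130) = 16900; 16801 is not s-gonal.
s = 5: P(5, 106) = 16801. ✓
s = 6: P(6, 91) = 16471 and P(6, 92) = 16836; 16801 is not s-gonal.
s = 7: P(7, 82) = 16687 and P(7, 83) = 17098; 16801 is not s-gonal.
s = 10: P(10, 65) = 16705 and P(10, 66) = 17226; 16801 is not s-gonal.
s = 11: P(11, 61) = 16531 and P(11, 62) = 17081; 16801 is not s-gonal.
Hits: s ∈ {5} → 1.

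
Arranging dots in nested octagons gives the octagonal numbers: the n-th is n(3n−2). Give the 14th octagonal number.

14·(3·14 − 2) = 14·40 = 560.

560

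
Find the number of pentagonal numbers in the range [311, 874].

The n-th pentagonal number is n(3n−1)/2.
Smallest index with value ≥ 311: n = 15 (giving 330).
Largest index with value ≤ 874: n = 24 (giving 852).
Indices 15 through 24: 10 terms.

10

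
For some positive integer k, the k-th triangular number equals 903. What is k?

Set n(n+1)/2 = 903, giving n² + n − 1806 = 0.
So n = (-1 + 85) / 2 = 84/2 = 42.

42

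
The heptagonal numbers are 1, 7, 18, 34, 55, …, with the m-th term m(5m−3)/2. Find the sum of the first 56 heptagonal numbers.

147896

Σ i(5i−3)/2 = (5Σi² − 3Σi) / 2 over i = 1..56.
Σi = 1596 and Σi² = 60116.
(5·60116 − 3·1596) / 2 = 295792/2 = 147896.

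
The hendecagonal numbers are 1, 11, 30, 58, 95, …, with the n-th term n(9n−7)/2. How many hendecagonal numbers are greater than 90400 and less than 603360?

The n-th hendecagonal number is n(9n−7)/2.
Smallest index with value > 90400: n = 143 (giving 91520).
Largest index with value < 603360: n = 366 (giving 601521).
Indices 143 through 366: 224 terms.

224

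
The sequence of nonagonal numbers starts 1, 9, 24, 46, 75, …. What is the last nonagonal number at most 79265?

78375

Solve n(7n−5)/2 ≤ 79265 for integer n.
n = 150 gives 78375 ≤ 79265, while n = 151 gives 79426 > 79265; so the answer is 78375.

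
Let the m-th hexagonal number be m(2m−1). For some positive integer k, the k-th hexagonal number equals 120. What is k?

8

Set n(2n−1) = 120, giving 2n² − n − 120 = 0.
The discriminant is 1 + 8·120 = 961, and √961 = 31.
So n = (1 + 31) / 4 = 32/4 = 8.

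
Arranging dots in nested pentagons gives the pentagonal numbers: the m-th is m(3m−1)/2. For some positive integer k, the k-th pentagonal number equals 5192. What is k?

Set n(3n−1)/2 = 5192, giving 3n² − n − 10384 = 0.
The discriminant is 1 + 24·5192 = 124609, and √124609 = 353.
So n = (1 + 353) / 6 = 354/6 = 59.

59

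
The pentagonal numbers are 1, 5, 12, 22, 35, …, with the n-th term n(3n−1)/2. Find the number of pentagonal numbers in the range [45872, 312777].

The n-th pentagonal number is n(3n−1)/2.
Smallest index with value ≥ 45872: n = 176 (giving 46376).
Largest index with value ≤ 312777: n = 456 (giving 311676).
Indices 176 through 456: 281 terms.

281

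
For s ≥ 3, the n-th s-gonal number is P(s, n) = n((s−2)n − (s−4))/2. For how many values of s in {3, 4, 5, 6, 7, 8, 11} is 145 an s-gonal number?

s = 3: P(3, 16) = 136 and P(3, 17) = 153; 145 is not s-gonal.
s = 4: P(4, 12) = 144 and P(4, 13) = 169; 145 is not s-gonal.
s = 5: P(5, 10) = 145. ✓
s = 6: P(6, 8) = 120 and P(6, 9) = 153; 145 is not s-gonal.
s = 7: P(7, 7) = 112 and P(7, 8) = 148; 145 is not s-gonal.
s = 8: P(8, 7) = 133 and P(8, 8) = 176; 145 is not s-gonal.
s = 11: P(11, 6) = 141 and P(11, 7) = 196; 145 is not s-gonal.
Hits: s ∈ {5} → 1.

1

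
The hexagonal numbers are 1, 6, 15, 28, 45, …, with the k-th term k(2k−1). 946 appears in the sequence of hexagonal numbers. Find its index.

Set n(2n−1) = 946, giving 2n² − n − 946 = 0.
The discriminant is 1 + 8·946 = 7569, and √7569 = 87.
So n = (1 + 87) / 4 = 88/4 = 22.

22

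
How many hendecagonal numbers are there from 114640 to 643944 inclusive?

The n-th hendecagonal number is n(9n−7)/2.
Smallest index with value ≥ 114640: n = 160 (giving 114640).
Largest index with value ≤ 643944: n = 378 (giving 641655).
Indices 160 through 378: 219 terms.

219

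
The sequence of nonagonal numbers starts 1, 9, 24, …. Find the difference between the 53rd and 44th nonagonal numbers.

53·(7·53 − 5)/2 = 9699 and 44·(7·44 − 5)/2 = 6666.
Difference: 9699 − 6666 = 3033.

3033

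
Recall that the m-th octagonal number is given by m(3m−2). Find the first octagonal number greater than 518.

560

Solve n(3n−2) > 518 for integer n.
The largest n with value ≤ 518 is 13 (since 481 ≤ 518 < 560), so the first above is n = 14, value 560.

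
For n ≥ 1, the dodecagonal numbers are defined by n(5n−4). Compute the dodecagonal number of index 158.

124188

The 158th dodecagonal number is n(5n−4) with n = 158.
158·(5·158 − 4) = 158·786 = 124188.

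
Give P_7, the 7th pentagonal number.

70

The 7th pentagonal number is n(3n−1)/2 with n = 7.
7·(3·7 − 1)/2 = 7·20/2 = 7·10 = 70.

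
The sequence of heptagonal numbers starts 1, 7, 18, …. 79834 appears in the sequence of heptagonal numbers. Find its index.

179

Set n(5n−3)/2 = 79834, giving 5n² − 3n − 159668 = 0.
The discriminant is 9 + 40·79834 = 3193369, and √3193369 = 1787.
So n = (3 + 1787) / 10 = 1790/10 = 179.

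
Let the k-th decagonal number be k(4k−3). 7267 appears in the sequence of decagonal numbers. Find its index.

43

Set n(4n−3) = 7267, giving 4n² − 3n − 7267 = 0.
The discriminant is 9 + 16·7267 = 116281, and √116281 = 341.
So n = (3 + 341) / 8 = 344/8 = 43.
Check: 43·(4·43 − 3) = 7267. ✓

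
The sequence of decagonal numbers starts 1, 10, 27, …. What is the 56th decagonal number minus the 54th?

56·(4·56 − 3) = 12376 and 54·(4·54 − 3) = 11502.
Difference: 12376 − 11502 = 874.

874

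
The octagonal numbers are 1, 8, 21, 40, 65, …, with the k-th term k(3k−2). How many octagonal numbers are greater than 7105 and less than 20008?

The n-th octagonal number is n(3n−2).
Smallest index with value > 7105: n = 50 (giving 7400).
Largest index with value < 20008: n = 81 (giving 19521).
Indices 50 through 81: 32 terms.

32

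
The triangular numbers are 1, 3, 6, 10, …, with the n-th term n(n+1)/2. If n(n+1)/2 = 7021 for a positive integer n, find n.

Set n(n+1)/2 = 7021, giving n² + n − 14042 = 0.
So n = (-1 + 237) / 2 = 236/2 = 118.

118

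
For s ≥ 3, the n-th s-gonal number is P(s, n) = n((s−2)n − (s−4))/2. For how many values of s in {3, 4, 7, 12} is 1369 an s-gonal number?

s = 3: P(3, 51) = 1326 and P(3, 52) = 1378; 1369 is not s-gonal.
s = 4: P(4, 37) = 1369. ✓
s = 7: P(7, 23) = 1288 and P(7, 24) = 1404; 1369 is not s-gonal.
s = 12: P(12, 16) = 1216 and P(12, 17) = 1377; 1369 is not s-gonal.
Hits: s ∈ {4} → 1.

1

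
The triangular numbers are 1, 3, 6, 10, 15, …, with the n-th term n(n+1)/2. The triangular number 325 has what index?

Set n(n+1)/2 = 325, giving n² + n − 650 = 0.
So n = (-1 + 51) / 2 = 50/2 = 25.

25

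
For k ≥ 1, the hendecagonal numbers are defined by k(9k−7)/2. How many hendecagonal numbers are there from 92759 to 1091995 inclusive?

The n-th hendecagonal number is n(9n−7)/2.
Smallest index with value ≥ 92759: n = 144 (giving 92808).
Largest index with value ≤ 1091995: n = 493 (giving 1091995).
Indices 144 through 493: 350 terms.

350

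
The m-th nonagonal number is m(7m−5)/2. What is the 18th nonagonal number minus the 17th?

120

Consecutive nonagonal numbers differ by 7n − 6: here 7·18 − 6 = 120.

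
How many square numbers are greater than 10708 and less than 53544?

The n-th square number is n².
Smallest index with value > 10708: n = 104 (giving 10816).
Largest index with value < 53544: n = 231 (giving 53361).
Indices 104 through 231: 128 terms.

128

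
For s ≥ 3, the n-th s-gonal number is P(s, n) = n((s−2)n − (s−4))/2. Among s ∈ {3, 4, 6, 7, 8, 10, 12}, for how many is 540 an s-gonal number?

s = 3: P(3, 32) = 528 and P(3, 33) = 561; 540 is not s-gonal.
s = 4: P(4, 23) = 529 and P(4, 24) = 576; 540 is not s-gonal.
s = 6: P(6, 16) = 496 and P(6, 17) = 561; 540 is not s-gonal.
s = 7: P(7, 15) = 540. ✓
s = 8: P(8, 13) = 481 and P(8, 14) = 560; 540 is not s-gonal.
s = 10: P(10, 12) = 540. ✓
s = 12: P(12, 10) = 460 and P(12, 11) = 561; 540 is not s-gonal.
Hits: s ∈ {7, 10} → 2.

2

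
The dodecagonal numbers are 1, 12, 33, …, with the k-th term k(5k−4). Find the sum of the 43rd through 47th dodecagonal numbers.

Σ i(5i−4) = 5Σi² − 4Σi over i = 43..47.
Σi = 1128 − 903 = 225 and Σi² = 35720 − 25585 = 10135.
5·10135 − 4·225 = 49775.

49775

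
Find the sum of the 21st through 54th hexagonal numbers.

Σ i(2i−1) = 2Σi² − Σi over i = 21..54.
Σi = 1485 − 210 = 1275 and Σi² = 53955 − 2870 = 51085.
2·51085 − 1·1275 = 100895.

100895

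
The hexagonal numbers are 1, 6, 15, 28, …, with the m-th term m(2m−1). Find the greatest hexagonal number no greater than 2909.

Solve n(2n−1) ≤ 2909 for integer n.
n = 38 gives 2850 ≤ 2909, while n = 39 gives 3003 > 2909; so the answer is 2850.

2850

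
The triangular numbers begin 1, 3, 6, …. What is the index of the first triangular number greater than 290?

Solve n(n+1)/2 > 290 for integer n.
The largest n with value ≤ 290 is 23 (since 276 ≤ 290 < 300), so the first above is n = 24, value 300.

24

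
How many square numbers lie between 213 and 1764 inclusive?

The n-th square number is n².
Smallest index with value ≥ 213: n = 15 (giving 225).
Largest index with value ≤ 1764: n = 42 (giving 1764).
Indices 15 through 42: 28 terms.

28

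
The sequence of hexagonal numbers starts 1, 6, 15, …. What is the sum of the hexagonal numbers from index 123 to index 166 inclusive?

1845294

Σ i(2i−1) = 2Σi² − Σi over i = 123..166.
Σi = 13861 − 7503 = 6358 and Σi² = 1538571 − 612745 = 925826.
2·925826 − 1·6358 = 1845294.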